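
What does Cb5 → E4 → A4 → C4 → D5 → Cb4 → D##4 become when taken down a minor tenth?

Ab3 C#3 F#3 A2 B3 Ab2 B##2

Cb5: a tenth down reaches A, and 15 semitones makes it Ab3.
E4: a tenth down reaches C, and 15 semitones makes it C#3.
A minor tenth down from A4 gives F#3.
C4: a tenth down reaches A, and 15 semitones makes it A2.
D5 down a minor tenth is B3.
A minor tenth down from Cb4 gives Ab2.
D##4: a tenth down reaches B, and 15 semitones makes it B##2.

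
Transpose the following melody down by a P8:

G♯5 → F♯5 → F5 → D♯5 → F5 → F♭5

G#4 F#4 F4 D#4 F4 Fb4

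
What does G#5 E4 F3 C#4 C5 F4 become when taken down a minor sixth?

B#4 G#3 A2 E#3 E4 A3

G#5 gives B#4
E4 gives G#3
F3 gives A2
C#4 gives E#3
C5 gives E4
F4 gives A3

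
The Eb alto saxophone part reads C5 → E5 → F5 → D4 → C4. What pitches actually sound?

Eb4 G4 Ab4 F3 Eb3

Written C4 on the Eb alto saxophone sounds as Eb3, a major sixth lower; apply that shift to every note.
C5 -> Eb4
E5 -> G4
F5 -> Ab4
D4 -> F3
C4 -> Eb3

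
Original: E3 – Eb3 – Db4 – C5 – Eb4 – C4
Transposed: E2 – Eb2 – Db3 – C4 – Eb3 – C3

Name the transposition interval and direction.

From E3 to E2 is 8 letter names — an octave of some quality.
E2 to E3 is 12 semitones, which makes it a perfect octave; the second version is lower, so the direction is down.
Checking another pair — C4 → C3 — gives the same interval.

down a perfect octave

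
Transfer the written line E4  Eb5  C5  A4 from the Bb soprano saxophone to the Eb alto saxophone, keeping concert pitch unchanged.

B4 Bb5 G5 E5

First find concert pitch: the Bb soprano saxophone sounds a major second below written, so E4 Eb5 C5 A4 sounds D4 Db5 Bb4 G4.
Then write for Eb alto saxophone: it sounds a major sixth below written, so the part must be a major sixth above concert.
D4 → B4
Db5 → Bb5
Bb4 → G5
G4 → E5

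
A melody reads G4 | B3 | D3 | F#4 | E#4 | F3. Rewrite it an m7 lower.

A3 C#3 E2 G#3 F##3 G2

G4 down a minor seventh is A3.
B3 down a minor seventh is C#3.
A minor seventh down from D3 gives E2.
F#4 down a minor seventh is G#3.
A minor seventh down from E#4 gives F##3.
F3: a seventh down reaches G, and 10 semitones makes it G2.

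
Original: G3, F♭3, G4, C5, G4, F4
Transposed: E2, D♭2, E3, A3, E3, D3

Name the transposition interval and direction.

down a minor tenth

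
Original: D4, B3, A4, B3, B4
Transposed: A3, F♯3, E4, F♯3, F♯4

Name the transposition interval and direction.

From D4 to A3 is 4 letter names — a fourth of some quality.
A3 to D4 is 5 semitones, which makes it a perfect fourth; the second version is lower, so the direction is down.
Checking another pair — B4 → F#4 — gives the same interval.

down a perfect fourth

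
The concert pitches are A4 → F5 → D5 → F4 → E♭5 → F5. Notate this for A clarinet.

C5 Ab5 F5 Ab4 Gb5 Ab5

The A clarinet sounds a minor third below written, so the written part must be a minor third above concert — transpose each note up.
A4 becomes C5
F5 becomes Ab5
D5 becomes F5
F4 becomes Ab4
Eb5 becomes Gb5
F5 becomes Ab5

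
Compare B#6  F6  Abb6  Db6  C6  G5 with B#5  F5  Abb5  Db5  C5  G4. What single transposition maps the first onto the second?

From B#6 to B#5 is 8 letter names — an octave of some quality.
B#5 to B#6 is 12 semitones, which makes it a perfect octave; the second version is lower, so the direction is down.
Checking another pair — G5 → G4 — gives the same interval.

down a perfect octave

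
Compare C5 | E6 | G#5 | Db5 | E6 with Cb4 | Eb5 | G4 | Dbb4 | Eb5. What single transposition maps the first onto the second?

down an augmented octave

Take the first pair: C5 → Cb4. C to C spans 8 letter names, so the interval is some kind of octave.
Cb4 to C5 is 13 semitones, which makes it an augmented octave; the second version is lower, so the direction is down.
Checking another pair — E6 → Eb5 — gives the same interval.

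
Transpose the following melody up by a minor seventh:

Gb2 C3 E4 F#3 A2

Fb3 Bb3 D5 E4 G3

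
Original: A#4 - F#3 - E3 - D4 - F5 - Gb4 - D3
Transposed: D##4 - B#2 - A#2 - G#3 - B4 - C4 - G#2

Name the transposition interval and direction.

down a diminished fifth

Take the first pair: A#4 → D##4. A to D spans 5 letter names, so the interval is some kind of fifth.
D##4 to A#4 is 6 semitones, which makes it a diminished fifth; the second version is lower, so the direction is down.
Checking another pair — D3 → G#2 — gives the same interval.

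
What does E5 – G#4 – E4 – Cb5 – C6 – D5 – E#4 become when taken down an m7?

F#4 A#3 F#3 Db4 D5 E4 F##3

E5 down a minor seventh is F#4.
A minor seventh down from G#4 gives A#3.
E4 down a minor seventh is F#3.
Cb5: a seventh down reaches D, and 10 semitones makes it Db4.
C6 down a minor seventh is D5.
A minor seventh down from D5 gives E4.
A minor seventh down from E#4 gives F##3.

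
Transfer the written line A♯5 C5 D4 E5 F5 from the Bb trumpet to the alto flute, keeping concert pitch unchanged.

First find concert pitch: the Bb trumpet sounds a major second below written, so A♯5 C5 D4 E5 F5 sounds G#5 Bb4 C4 D5 Eb5.
Then write for alto flute: it sounds a perfect fourth below written, so the part must be a perfect fourth above concert.
G#5 → C#6
Bb4 → Eb5
C4 → F4
D5 → G5
Eb5 → Ab5

C#6 Eb5 F4 G5 Ab5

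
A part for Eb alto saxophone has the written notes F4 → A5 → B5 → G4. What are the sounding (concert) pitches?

Ab3 C5 D5 Bb3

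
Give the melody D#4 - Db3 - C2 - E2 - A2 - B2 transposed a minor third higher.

F#4 Fb3 Eb2 G2 C3 D3

D#4 up a minor third is F#4.
Db3 up a minor third is Fb3.
A minor third up from C2 gives Eb2.
A minor third up from E2 gives G2.
A2 up a minor third is C3.
B2: a third up reaches D, and 3 semitones makes it D3.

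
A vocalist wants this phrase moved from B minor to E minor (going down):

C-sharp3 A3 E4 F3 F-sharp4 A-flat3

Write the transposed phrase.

F#2 D3 A3 Bb2 B3 Db3

B minor to E minor down is a perfect fifth, so every note moves down by that interval.
C#3 -> F#2
A3 -> D3
E4 -> A3
F3 -> Bb2
F#4 -> B3
Ab3 -> Db3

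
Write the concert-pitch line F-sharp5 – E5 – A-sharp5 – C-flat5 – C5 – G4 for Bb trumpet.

G#5 F#5 B#5 Db5 D5 A4

The Bb trumpet sounds a major second below written, so the written part must be a major second above concert — transpose each note up.
F#5 → G#5
E5 → F#5
A#5 → B#5
Cb5 → Db5
C5 → D5
G4 → A4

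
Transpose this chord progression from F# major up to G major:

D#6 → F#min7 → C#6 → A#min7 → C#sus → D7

E6 Gmin7 D6 Bmin7 Dsus Eb7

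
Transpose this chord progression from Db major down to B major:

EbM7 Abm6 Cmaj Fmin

Db major down to B major is a diminished third; each chord root moves by that interval while the quality stays the same.
EbM7: root Eb down a diminished third → C#, giving C#M7.
Abm6: root Ab down a diminished third → F#, giving F#m6.
Cmaj: root C down a diminished third → A#, giving A#maj.
Fmin: root F down a diminished third → D#, giving D#min.

C#M7 F#m6 A#maj D#min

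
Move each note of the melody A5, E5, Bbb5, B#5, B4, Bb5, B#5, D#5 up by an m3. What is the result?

A5 up a minor third is C6.
E5: a third up reaches G, and 3 semitones makes it G5.
Bbb5 up a minor third is Dbb6.
A minor third up from B#5 gives D#6.
B4: a third up reaches D, and 3 semitones makes it D5.
A minor third up from Bb5 gives Db6.
A minor third up from B#5 gives D#6.
D#5 up a minor third is F#5.

C6 G5 Dbb6 D#6 D5 Db6 D#6 F#5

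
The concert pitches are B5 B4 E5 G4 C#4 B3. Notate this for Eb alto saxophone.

G#6 G#5 C#6 E5 A#4 G#4

The Eb alto saxophone sounds a major sixth below written, so the written part must be a major sixth above concert — transpose each note up.
B5 -> G#6
B4 -> G#5
E5 -> C#6
G4 -> E5
C#4 -> A#4
B3 -> G#4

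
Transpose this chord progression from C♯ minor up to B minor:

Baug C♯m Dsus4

Aaug Bm Csus4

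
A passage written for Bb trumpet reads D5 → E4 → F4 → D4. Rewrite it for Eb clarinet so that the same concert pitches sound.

A4 B3 C4 A3

First find concert pitch: the Bb trumpet sounds a major second below written, so D5 E4 F4 D4 sounds C5 D4 Eb4 C4.
Then write for Eb clarinet: it sounds a minor third above written, so the part must be a minor third below concert.
C5 → A4
D4 → B3
Eb4 → C4
C4 → A3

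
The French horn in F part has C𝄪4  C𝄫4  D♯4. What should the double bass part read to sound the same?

F##4 Fbb4 G#4

First find concert pitch: the French horn in F sounds a perfect fifth below written, so C𝄪4 C𝄫4 D♯4 sounds F##3 Fbb3 G#3.
Then write for double bass: it sounds a perfect octave below written, so the part must be a perfect octave above concert.
F##3 → F##4
Fbb3 → Fbb4
G#3 → G#4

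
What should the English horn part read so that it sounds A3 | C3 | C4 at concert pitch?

E4 G3 G4

The English horn sounds a perfect fifth below written, so the written part must be a perfect fifth above concert — transpose each note up.
A3 → E4
C3 → G3
C4 → G4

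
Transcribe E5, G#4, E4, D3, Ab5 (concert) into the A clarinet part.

Written C4 sounds as A3 on the A clarinet, so concert pitches are written a minor third up.
E5 to G5
G#4 to B4
E4 to G4
D3 to F3
Ab5 to Cb6

G5 B4 G4 F3 Cb6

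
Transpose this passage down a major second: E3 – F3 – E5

D3 Eb3 D5

A major second down from E3 gives D3.
A major second down from F3 gives Eb3.
E5: a second down reaches D, and 2 semitones makes it D5.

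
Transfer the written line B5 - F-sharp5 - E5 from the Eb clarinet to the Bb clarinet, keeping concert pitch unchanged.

First find concert pitch: the Eb clarinet sounds a minor third above written, so B5 F-sharp5 E5 sounds D6 A5 G5.
Then write for Bb clarinet: it sounds a major second below written, so the part must be a major second above concert.
D6 → E6
A5 → B5
G5 → A5

E6 B5 A5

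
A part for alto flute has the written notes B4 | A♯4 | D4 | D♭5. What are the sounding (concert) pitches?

The alto flute sounds a perfect fourth below written, so transpose each written note down a perfect fourth.
B4 -> F#4
A#4 -> E#4
D4 -> A3
Db5 -> Ab4

F#4 E#4 A3 Ab4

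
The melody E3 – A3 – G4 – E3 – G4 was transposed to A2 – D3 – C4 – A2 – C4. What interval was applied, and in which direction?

down a perfect fifth

Take the first pair: E3 → A2. E to A spans 5 letter names, so the interval is some kind of fifth.
A2 to E3 is 7 semitones, which makes it a perfect fifth; the second version is lower, so the direction is down.
Checking another pair — G4 → C4 — gives the same interval.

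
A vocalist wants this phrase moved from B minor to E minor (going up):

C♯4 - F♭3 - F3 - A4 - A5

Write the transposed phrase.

F#4 Bbb3 Bb3 D5 D6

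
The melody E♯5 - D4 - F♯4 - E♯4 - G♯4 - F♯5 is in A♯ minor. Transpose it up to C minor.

G5 Fb4 Ab4 G4 Bb4 Ab5

A♯ minor to C minor up is a diminished third, so every note moves up by that interval.
E#5 gives G5
D4 gives Fb4
F#4 gives Ab4
E#4 gives G4
G#4 gives Bb4
F#5 gives Ab5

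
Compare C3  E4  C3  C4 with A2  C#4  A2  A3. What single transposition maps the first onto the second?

Take the first pair: C3 → A2. C to A spans 3 letter names, so the interval is some kind of third.
A2 to C3 is 3 semitones, which makes it a minor third; the second version is lower, so the direction is down.
Checking another pair — C4 → A3 — gives the same interval.

down a minor third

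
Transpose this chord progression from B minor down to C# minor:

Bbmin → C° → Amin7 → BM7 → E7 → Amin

Cmin D° Bmin7 C#M7 F#7 Bmin

B minor down to C# minor is a minor seventh; each chord root moves by that interval while the quality stays the same.
Bbmin: root Bb down a minor seventh → C, giving Cmin.
C°: root C down a minor seventh → D, giving D°.
Amin7: root A down a minor seventh → B, giving Bmin7.
BM7: root B down a minor seventh → C#, giving C#M7.
E7: root E down a minor seventh → F#, giving F#7.
Amin: root A down a minor seventh → B, giving Bmin.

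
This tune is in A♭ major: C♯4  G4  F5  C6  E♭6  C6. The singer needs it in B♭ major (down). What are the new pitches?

A♭ major to B♭ major down is a minor seventh, so every note moves down by that interval.
C#4 gives D#3
G4 gives A3
F5 gives G4
C6 gives D5
Eb6 gives F5
C6 gives D5

D#3 A3 G4 D5 F5 D5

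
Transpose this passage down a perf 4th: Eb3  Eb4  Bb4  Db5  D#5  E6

Eb3 -> Bb2
Eb4 -> Bb3
Bb4 -> F4
Db5 -> Ab4
D#5 -> A#4
E6 -> B5

Bb2 Bb3 F4 Ab4 A#4 B5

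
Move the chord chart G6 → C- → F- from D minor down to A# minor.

D minor down to A# minor is a diminished fourth; each chord root moves by that interval while the quality stays the same.
G6: root G down a diminished fourth → D#, giving D#6.
C-: root C down a diminished fourth → G#, giving G#-.
F-: root F down a diminished fourth → C#, giving C#-.

D#6 G#- C#-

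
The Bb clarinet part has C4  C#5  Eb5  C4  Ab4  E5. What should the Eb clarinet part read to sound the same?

G3 G#4 Bb4 G3 Eb4 B4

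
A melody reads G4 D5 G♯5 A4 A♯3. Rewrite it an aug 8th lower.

Gb3 Db4 G4 Ab3 A2

G4 down an augmented octave is Gb3.
An augmented octave down from D5 gives Db4.
G#5: an octave down reaches G, and 13 semitones makes it G4.
A4: an octave down reaches A, and 13 semitones makes it Ab3.
An augmented octave down from A#3 gives A2.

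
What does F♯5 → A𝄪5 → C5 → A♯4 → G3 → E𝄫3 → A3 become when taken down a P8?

F#5 down a perfect octave is F#4.
A perfect octave down from A##5 gives A##4.
C5: an octave down reaches C, and 12 semitones makes it C4.
A#4 down a perfect octave is A#3.
G3: an octave down reaches G, and 12 semitones makes it G2.
Ebb3: an octave down reaches E, and 12 semitones makes it Ebb2.
A perfect octave down from A3 gives A2.

F#4 A##4 C4 A#3 G2 Ebb2 A2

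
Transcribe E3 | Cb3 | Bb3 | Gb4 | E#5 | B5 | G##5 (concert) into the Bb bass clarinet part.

Written C4 sounds as Bb2 on the Bb bass clarinet, so concert pitches are written a major ninth up.
E3 -> F#4
Cb3 -> Db4
Bb3 -> C5
Gb4 -> Ab5
E#5 -> F##6
B5 -> C#7
G##5 -> A##6

F#4 Db4 C5 Ab5 F##6 C#7 A##6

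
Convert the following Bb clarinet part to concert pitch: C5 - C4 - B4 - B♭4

Bb4 Bb3 A4 Ab4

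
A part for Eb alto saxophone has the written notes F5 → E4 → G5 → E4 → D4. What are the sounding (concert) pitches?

Ab4 G3 Bb4 G3 F3

Written C4 on the Eb alto saxophone sounds as Eb3, a major sixth lower; apply that shift to every note.
F5 to Ab4
E4 to G3
G5 to Bb4
E4 to G3
D4 to F3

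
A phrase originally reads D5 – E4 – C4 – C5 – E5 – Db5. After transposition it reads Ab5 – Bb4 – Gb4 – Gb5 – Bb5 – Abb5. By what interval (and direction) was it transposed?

up a diminished fifth

Take the first pair: D5 → Ab5. D to A spans 5 letter names, so the interval is some kind of fifth.
D5 to Ab5 is 6 semitones, which makes it a diminished fifth; the second version is higher, so the direction is up.
Checking another pair — Db5 → Abb5 — gives the same interval.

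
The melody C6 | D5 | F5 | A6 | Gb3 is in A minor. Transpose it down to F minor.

A minor to F minor down is a major third, so every note moves down by that interval.
C6 to Ab5
D5 to Bb4
F5 to Db5
A6 to F6
Gb3 to Ebb3

Ab5 Bb4 Db5 F6 Ebb3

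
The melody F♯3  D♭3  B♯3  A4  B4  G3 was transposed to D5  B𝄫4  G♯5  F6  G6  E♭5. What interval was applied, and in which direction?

Take the first pair: F#3 → D5. F to D spans 13 letter names, so the interval is some kind of thirteenth.
F#3 to D5 is 20 semitones, which makes it a minor thirteenth; the second version is higher, so the direction is up.
Checking another pair — G3 → Eb5 — gives the same interval.

up a minor thirteenth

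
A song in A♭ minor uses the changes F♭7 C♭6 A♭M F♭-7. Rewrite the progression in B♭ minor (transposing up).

Gb7 Db6 BbM Gb-7

A♭ minor up to B♭ minor is a major second; each chord root moves by that interval while the quality stays the same.
F♭7: root F♭ up a major second → Gb, giving Gb7.
C♭6: root C♭ up a major second → Db, giving Db6.
A♭M: root A♭ up a major second → Bb, giving BbM.
F♭-7: root F♭ up a major second → Gb, giving Gb-7.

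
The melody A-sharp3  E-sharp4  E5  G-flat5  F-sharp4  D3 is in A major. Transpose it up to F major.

F#4 C#5 C6 Ebb6 D5 Bb3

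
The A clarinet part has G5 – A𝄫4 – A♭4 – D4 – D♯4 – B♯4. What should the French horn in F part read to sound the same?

First find concert pitch: the A clarinet sounds a minor third below written, so G5 A𝄫4 A♭4 D4 D♯4 B♯4 sounds E5 Fb4 F4 B3 B#3 G##4.
Then write for French horn in F: it sounds a perfect fifth below written, so the part must be a perfect fifth above concert.
E5 → B5
Fb4 → Cb5
F4 → C5
B3 → F#4
B#3 → F##4
G##4 → D##5

B5 Cb5 C5 F#4 F##4 D##5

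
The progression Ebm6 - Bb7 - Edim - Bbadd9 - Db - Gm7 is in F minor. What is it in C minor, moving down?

F minor down to C minor is a perfect fourth; each chord root moves by that interval while the quality stays the same.
Ebm6: root Eb down a perfect fourth → Bb, giving Bbm6.
Bb7: root Bb down a perfect fourth → F, giving F7.
Edim: root E down a perfect fourth → B, giving Bdim.
Bbadd9: root Bb down a perfect fourth → F, giving Fadd9.
Db: root Db down a perfect fourth → Ab, giving Ab.
Gm7: root G down a perfect fourth → D, giving Dm7.

Bbm6 F7 Bdim Fadd9 Ab Dm7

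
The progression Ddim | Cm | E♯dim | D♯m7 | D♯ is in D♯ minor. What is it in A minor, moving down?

Abdim Gbm Bdim Am7 A

D♯ minor down to A minor is an augmented fourth; each chord root moves by that interval while the quality stays the same.
Ddim: root D down an augmented fourth → Ab, giving Abdim.
Cm: root C down an augmented fourth → Gb, giving Gbm.
E♯dim: root E♯ down an augmented fourth → B, giving Bdim.
D♯m7: root D♯ down an augmented fourth → A, giving Am7.
D♯: root D♯ down an augmented fourth → A, giving A.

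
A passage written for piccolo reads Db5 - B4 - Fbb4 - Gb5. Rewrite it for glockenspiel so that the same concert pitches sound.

First find concert pitch: the piccolo sounds a perfect octave above written, so Db5 B4 Fbb4 Gb5 sounds Db6 B5 Fbb5 Gb6.
Then write for glockenspiel: it sounds a perfect fifteenth above written, so the part must be a perfect fifteenth below concert.
Db6 → Db4
B5 → B3
Fbb5 → Fbb3
Gb6 → Gb4

Db4 B3 Fbb3 Gb4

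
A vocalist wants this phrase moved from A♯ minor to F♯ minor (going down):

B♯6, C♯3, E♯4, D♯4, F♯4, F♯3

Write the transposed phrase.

G#6 A2 C#4 B3 D4 D3

From A♯ down to F♯ is a major third; apply that to each pitch.
B#6 gives G#6
C#3 gives A2
E#4 gives C#4
D#4 gives B3
F#4 gives D4
F#3 gives D3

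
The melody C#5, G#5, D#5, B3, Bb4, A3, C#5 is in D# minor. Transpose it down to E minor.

D4 A4 E4 C3 Cb4 Bb2 D4

From D# down to E is a major seventh; apply that to each pitch.
C#5 -> D4
G#5 -> A4
D#5 -> E4
B3 -> C3
Bb4 -> Cb4
A3 -> Bb2
C#5 -> D4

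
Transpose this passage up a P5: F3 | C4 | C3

C4 G4 G3

F3: a fifth up reaches C, and 7 semitones makes it C4.
C4 up a perfect fifth is G4.
C3 up a perfect fifth is G3.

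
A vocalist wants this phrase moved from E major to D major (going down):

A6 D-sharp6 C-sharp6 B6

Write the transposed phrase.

G6 C#6 B5 A6

E major to D major down is a major second, so every note moves down by that interval.
A6 becomes G6
D#6 becomes C#6
C#6 becomes B5
B6 becomes A6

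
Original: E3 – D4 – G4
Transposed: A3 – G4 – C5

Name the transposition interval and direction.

Take the first pair: E3 → A3. E to A spans 4 letter names, so the interval is some kind of fourth.
E3 to A3 is 5 semitones, which makes it a perfect fourth; the second version is higher, so the direction is up.
Checking another pair — G4 → C5 — gives the same interval.

up a perfect fourth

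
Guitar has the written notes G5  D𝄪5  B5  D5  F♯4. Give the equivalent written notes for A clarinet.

Bb4 F##4 D5 F4 A3

First find concert pitch: the guitar sounds a perfect octave below written, so G5 D𝄪5 B5 D5 F♯4 sounds G4 D##4 B4 D4 F#3.
Then write for A clarinet: it sounds a minor third below written, so the part must be a minor third above concert.
G4 → Bb4
D##4 → F##4
B4 → D5
D4 → F4
F#3 → A3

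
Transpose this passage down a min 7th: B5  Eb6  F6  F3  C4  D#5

A minor seventh down from B5 gives C#5.
Eb6: a seventh down reaches F, and 10 semitones makes it F5.
F6: a seventh down reaches G, and 10 semitones makes it G5.
A minor seventh down from F3 gives G2.
C4 down a minor seventh is D3.
D#5 down a minor seventh is E#4.

C#5 F5 G5 G2 D3 E#4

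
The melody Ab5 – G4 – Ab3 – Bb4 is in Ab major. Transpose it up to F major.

F6 E5 F4 G5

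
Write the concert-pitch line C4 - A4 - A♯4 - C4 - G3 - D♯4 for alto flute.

F4 D5 D#5 F4 C4 G#4

Written C4 sounds as G3 on the alto flute, so concert pitches are written a perfect fourth up.
C4 gives F4
A4 gives D5
A#4 gives D#5
C4 gives F4
G3 gives C4
D#4 gives G#4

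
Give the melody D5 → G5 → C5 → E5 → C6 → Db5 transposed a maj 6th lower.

F4 Bb4 Eb4 G4 Eb5 Fb4

D5 becomes F4
G5 becomes Bb4
C5 becomes Eb4
E5 becomes G4
C6 becomes Eb5
Db5 becomes Fb4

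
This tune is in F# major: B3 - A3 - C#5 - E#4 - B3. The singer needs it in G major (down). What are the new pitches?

From F# down to G is a major seventh; apply that to each pitch.
B3 gives C3
A3 gives Bb2
C#5 gives D4
E#4 gives F#3
B3 gives C3

C3 Bb2 D4 F#3 C3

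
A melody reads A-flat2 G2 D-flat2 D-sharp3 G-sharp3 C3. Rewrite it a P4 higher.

Db3 C3 Gb2 G#3 C#4 F3

Ab2 → Db3
G2 → C3
Db2 → Gb2
D#3 → G#3
G#3 → C#4
C3 → F3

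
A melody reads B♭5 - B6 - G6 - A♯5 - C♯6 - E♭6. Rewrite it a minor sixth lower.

A minor sixth down from Bb5 gives D5.
B6: a sixth down reaches D, and 8 semitones makes it D#6.
G6 down a minor sixth is B5.
A minor sixth down from A#5 gives C##5.
C#6: a sixth down reaches E, and 8 semitones makes it E#5.
Eb6: a sixth down reaches G, and 8 semitones makes it G5.

D5 D#6 B5 C##5 E#5 G5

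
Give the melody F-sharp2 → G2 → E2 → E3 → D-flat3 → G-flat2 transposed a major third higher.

A#2 B2 G#2 G#3 F3 Bb2

F#2 to A#2
G2 to B2
E2 to G#2
E3 to G#3
Db3 to F3
Gb2 to Bb2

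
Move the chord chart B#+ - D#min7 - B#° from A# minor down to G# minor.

A# minor down to G# minor is a major second; each chord root moves by that interval while the quality stays the same.
B#+: root B# down a major second → A#, giving A#+.
D#min7: root D# down a major second → C#, giving C#min7.
B#°: root B# down a major second → A#, giving A#°.

A#+ C#min7 A#°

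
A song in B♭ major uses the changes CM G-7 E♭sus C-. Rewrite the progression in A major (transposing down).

BM F#-7 Dsus B-

B♭ major down to A major is a minor second; each chord root moves by that interval while the quality stays the same.
CM: root C down a minor second → B, giving BM.
G-7: root G down a minor second → F#, giving F#-7.
E♭sus: root E♭ down a minor second → D, giving Dsus.
C-: root C down a minor second → B, giving B-.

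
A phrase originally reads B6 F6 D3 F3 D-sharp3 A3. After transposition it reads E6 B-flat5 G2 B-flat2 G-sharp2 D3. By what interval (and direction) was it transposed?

down a perfect fifth

From B6 to E6 is 5 letter names — a fifth of some quality.
E6 to B6 is 7 semitones, which makes it a perfect fifth; the second version is lower, so the direction is down.
Checking another pair — A3 → D3 — gives the same interval.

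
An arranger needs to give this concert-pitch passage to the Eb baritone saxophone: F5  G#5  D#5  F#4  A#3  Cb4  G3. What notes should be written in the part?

The Eb baritone saxophone sounds a major thirteenth below written, so the written part must be a major thirteenth above concert — transpose each note up.
F5 -> D7
G#5 -> E#7
D#5 -> B#6
F#4 -> D#6
A#3 -> F##5
Cb4 -> Ab5
G3 -> E5

D7 E#7 B#6 D#6 F##5 Ab5 E5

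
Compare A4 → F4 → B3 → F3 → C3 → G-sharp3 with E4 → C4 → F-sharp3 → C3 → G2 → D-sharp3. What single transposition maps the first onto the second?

down a perfect fourth

Take the first pair: A4 → E4. A to E spans 4 letter names, so the interval is some kind of fourth.
E4 to A4 is 5 semitones, which makes it a perfect fourth; the second version is lower, so the direction is down.
Checking another pair — G#3 → D#3 — gives the same interval.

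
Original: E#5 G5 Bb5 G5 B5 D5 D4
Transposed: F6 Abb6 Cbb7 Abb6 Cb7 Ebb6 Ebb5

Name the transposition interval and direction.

up a diminished ninth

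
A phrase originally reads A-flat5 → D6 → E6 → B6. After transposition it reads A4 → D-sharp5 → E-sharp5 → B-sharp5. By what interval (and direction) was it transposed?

down a diminished octave

From Ab5 to A4 is 8 letter names — an octave of some quality.
A4 to Ab5 is 11 semitones, which makes it a diminished octave; the second version is lower, so the direction is down.
Checking another pair — B6 → B#5 — gives the same interval.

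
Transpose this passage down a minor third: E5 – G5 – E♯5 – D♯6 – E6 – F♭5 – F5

C#5 E5 C##5 B#5 C#6 Db5 D5

E5 -> C#5
G5 -> E5
E#5 -> C##5
D#6 -> B#5
E6 -> C#6
Fb5 -> Db5
F5 -> D5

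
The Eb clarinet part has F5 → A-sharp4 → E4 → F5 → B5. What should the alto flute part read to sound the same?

First find concert pitch: the Eb clarinet sounds a minor third above written, so F5 A-sharp4 E4 F5 B5 sounds Ab5 C#5 G4 Ab5 D6.
Then write for alto flute: it sounds a perfect fourth below written, so the part must be a perfect fourth above concert.
Ab5 → Db6
C#5 → F#5
G4 → C5
Ab5 → Db6
D6 → G6

Db6 F#5 C5 Db6 G6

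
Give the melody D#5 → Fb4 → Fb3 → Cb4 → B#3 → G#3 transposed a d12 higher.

A6 Cbb6 Cbb5 Gbb5 F#5 D5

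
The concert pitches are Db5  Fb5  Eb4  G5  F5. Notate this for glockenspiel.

The glockenspiel sounds a perfect fifteenth above written, so the written part must be a perfect fifteenth below concert — transpose each note down.
Db5 gives Db3
Fb5 gives Fb3
Eb4 gives Eb2
G5 gives G3
F5 gives F3

Db3 Fb3 Eb2 G3 F3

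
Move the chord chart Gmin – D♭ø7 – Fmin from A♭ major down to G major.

F#min Cø7 Emin

A♭ major down to G major is a minor second; each chord root moves by that interval while the quality stays the same.
Gmin: root G down a minor second → F#, giving F#min.
D♭ø7: root D♭ down a minor second → C, giving Cø7.
Fmin: root F down a minor second → E, giving Emin.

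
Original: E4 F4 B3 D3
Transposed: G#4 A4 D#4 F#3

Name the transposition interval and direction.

up a major third

Take the first pair: E4 → G#4. E to G spans 3 letter names, so the interval is some kind of third.
E4 to G#4 is 4 semitones, which makes it a major third; the second version is higher, so the direction is up.
Checking another pair — D3 → F#3 — gives the same interval.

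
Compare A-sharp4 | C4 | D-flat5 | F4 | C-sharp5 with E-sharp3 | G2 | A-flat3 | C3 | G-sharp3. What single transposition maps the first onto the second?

down a perfect eleventh

From A#4 to E#3 is 11 letter names — an eleventh of some quality.
E#3 to A#4 is 17 semitones, which makes it a perfect eleventh; the second version is lower, so the direction is down.
Checking another pair — C#5 → G#3 — gives the same interval.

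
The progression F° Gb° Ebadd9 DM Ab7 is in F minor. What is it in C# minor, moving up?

F minor up to C# minor is an augmented fifth; each chord root moves by that interval while the quality stays the same.
F°: root F up an augmented fifth → C#, giving C#°.
Gb°: root Gb up an augmented fifth → D, giving D°.
Ebadd9: root Eb up an augmented fifth → B, giving Badd9.
DM: root D up an augmented fifth → A#, giving A#M.
Ab7: root Ab up an augmented fifth → E, giving E7.

C#° D° Badd9 A#M E7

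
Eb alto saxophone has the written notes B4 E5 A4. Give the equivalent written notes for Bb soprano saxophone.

E4 A4 D4

First find concert pitch: the Eb alto saxophone sounds a major sixth below written, so B4 E5 A4 sounds D4 G4 C4.
Then write for Bb soprano saxophone: it sounds a major second below written, so the part must be a major second above concert.
D4 → E4
G4 → A4
C4 → D4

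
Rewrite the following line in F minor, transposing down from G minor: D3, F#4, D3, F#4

From G down to F is a major second; apply that to each pitch.
D3 becomes C3
F#4 becomes E4
D3 becomes C3
F#4 becomes E4

C3 E4 C3 E4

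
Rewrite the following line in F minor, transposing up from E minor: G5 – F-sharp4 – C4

Ab5 G4 Db4

E minor to F minor up is a minor second, so every note moves up by that interval.
G5 becomes Ab5
F#4 becomes G4
C4 becomes Db4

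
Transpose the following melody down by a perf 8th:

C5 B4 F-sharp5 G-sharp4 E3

A perfect octave down from C5 gives C4.
B4: an octave down reaches B, and 12 semitones makes it B3.
A perfect octave down from F#5 gives F#4.
A perfect octave down from G#4 gives G#3.
E3: an octave down reaches E, and 12 semitones makes it E2.

C4 B3 F#4 G#3 E2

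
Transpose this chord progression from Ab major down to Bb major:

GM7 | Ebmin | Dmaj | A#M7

Ab major down to Bb major is a minor seventh; each chord root moves by that interval while the quality stays the same.
GM7: root G down a minor seventh → A, giving AM7.
Ebmin: root Eb down a minor seventh → F, giving Fmin.
Dmaj: root D down a minor seventh → E, giving Emaj.
A#M7: root A# down a minor seventh → B#, giving B#M7.

AM7 Fmin Emaj B#M7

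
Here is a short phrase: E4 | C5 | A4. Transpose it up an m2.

F4 Db5 Bb4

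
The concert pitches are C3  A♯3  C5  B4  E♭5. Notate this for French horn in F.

The French horn in F sounds a perfect fifth below written, so the written part must be a perfect fifth above concert — transpose each note up.
C3 to G3
A#3 to E#4
C5 to G5
B4 to F#5
Eb5 to Bb5

G3 E#4 G5 F#5 Bb5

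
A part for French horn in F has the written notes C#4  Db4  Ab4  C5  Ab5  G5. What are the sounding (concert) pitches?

F#3 Gb3 Db4 F4 Db5 C5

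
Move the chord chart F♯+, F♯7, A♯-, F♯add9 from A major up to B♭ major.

G+ G7 B- Gadd9

A major up to B♭ major is a minor second; each chord root moves by that interval while the quality stays the same.
F♯+: root F♯ up a minor second → G, giving G+.
F♯7: root F♯ up a minor second → G, giving G7.
A♯-: root A♯ up a minor second → B, giving B-.
F♯add9: root F♯ up a minor second → G, giving Gadd9.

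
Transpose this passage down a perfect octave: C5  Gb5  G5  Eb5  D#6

C4 Gb4 G4 Eb4 D#5

A perfect octave down from C5 gives C4.
Gb5 down a perfect octave is Gb4.
G5 down a perfect octave is G4.
A perfect octave down from Eb5 gives Eb4.
A perfect octave down from D#6 gives D#5.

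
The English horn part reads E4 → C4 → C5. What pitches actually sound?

A3 F3 F4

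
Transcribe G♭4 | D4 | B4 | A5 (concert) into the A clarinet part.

Bbb4 F4 D5 C6

The A clarinet sounds a minor third below written, so the written part must be a minor third above concert — transpose each note up.
Gb4 → Bbb4
D4 → F4
B4 → D5
A5 → C6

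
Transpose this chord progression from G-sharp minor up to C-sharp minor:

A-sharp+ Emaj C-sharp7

G-sharp minor up to C-sharp minor is a perfect fourth; each chord root moves by that interval while the quality stays the same.
A-sharp+: root A-sharp up a perfect fourth → D#, giving D#+.
Emaj: root E up a perfect fourth → A, giving Amaj.
C-sharp7: root C-sharp up a perfect fourth → F#, giving F#7.

D#+ Amaj F#7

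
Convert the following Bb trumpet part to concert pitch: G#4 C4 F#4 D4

Written C4 on the Bb trumpet sounds as Bb3, a major second lower; apply that shift to every note.
G#4 becomes F#4
C4 becomes Bb3
F#4 becomes E4
D4 becomes C4

F#4 Bb3 E4 C4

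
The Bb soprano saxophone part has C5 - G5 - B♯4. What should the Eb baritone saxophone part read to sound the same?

G6 D7 F##6

First find concert pitch: the Bb soprano saxophone sounds a major second below written, so C5 G5 B♯4 sounds Bb4 F5 A#4.
Then write for Eb baritone saxophone: it sounds a major thirteenth below written, so the part must be a major thirteenth above concert.
Bb4 → G6
F5 → D7
A#4 → F##6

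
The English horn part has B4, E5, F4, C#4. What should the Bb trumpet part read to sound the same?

First find concert pitch: the English horn sounds a perfect fifth below written, so B4 E5 F4 C#4 sounds E4 A4 Bb3 F#3.
Then write for Bb trumpet: it sounds a major second below written, so the part must be a major second above concert.
E4 → F#4
A4 → B4
Bb3 → C4
F#3 → G#3

F#4 B4 C4 G#3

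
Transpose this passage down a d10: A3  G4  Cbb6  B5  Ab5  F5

F##2 E#3 Ab4 G##4 F#4 D#4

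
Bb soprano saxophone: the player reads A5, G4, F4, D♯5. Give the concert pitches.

G5 F4 Eb4 C#5

The Bb soprano saxophone sounds a major second below written, so transpose each written note down a major second.
A5 to G5
G4 to F4
F4 to Eb4
D#5 to C#5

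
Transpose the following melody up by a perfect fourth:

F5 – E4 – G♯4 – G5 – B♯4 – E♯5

F5 -> Bb5
E4 -> A4
G#4 -> C#5
G5 -> C6
B#4 -> E#5
E#5 -> A#5

Bb5 A4 C#5 C6 E#5 A#5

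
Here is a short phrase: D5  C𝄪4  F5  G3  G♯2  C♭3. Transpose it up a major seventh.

D5 up a major seventh is C#6.
C##4: a seventh up reaches B, and 11 semitones makes it B##4.
F5: a seventh up reaches E, and 11 semitones makes it E6.
G3 up a major seventh is F#4.
G#2 up a major seventh is F##3.
Cb3 up a major seventh is Bb3.

C#6 B##4 E6 F#4 F##3 Bb3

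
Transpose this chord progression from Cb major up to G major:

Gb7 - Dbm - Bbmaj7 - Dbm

Cb major up to G major is an augmented fifth; each chord root moves by that interval while the quality stays the same.
Gb7: root Gb up an augmented fifth → D, giving D7.
Dbm: root Db up an augmented fifth → A, giving Am.
Bbmaj7: root Bb up an augmented fifth → F#, giving F#maj7.
Dbm: root Db up an augmented fifth → A, giving Am.

D7 Am F#maj7 Am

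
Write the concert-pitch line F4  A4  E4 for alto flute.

The alto flute sounds a perfect fourth below written, so the written part must be a perfect fourth above concert — transpose each note up.
F4 gives Bb4
A4 gives D5
E4 gives A4

Bb4 D5 A4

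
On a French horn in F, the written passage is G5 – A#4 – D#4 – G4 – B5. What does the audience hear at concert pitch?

Written C4 on the French horn in F sounds as F3, a perfect fifth lower; apply that shift to every note.
G5 gives C5
A#4 gives D#4
D#4 gives G#3
G4 gives C4
B5 gives E5

C5 D#4 G#3 C4 E5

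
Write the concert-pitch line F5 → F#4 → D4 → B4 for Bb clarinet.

G5 G#4 E4 C#5

Written C4 sounds as Bb3 on the Bb clarinet, so concert pitches are written a major second up.
F5 -> G5
F#4 -> G#4
D4 -> E4
B4 -> C#5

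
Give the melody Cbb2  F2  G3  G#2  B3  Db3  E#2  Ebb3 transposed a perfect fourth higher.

Fbb2 Bb2 C4 C#3 E4 Gb3 A#2 Abb3

A perfect fourth up from Cbb2 gives Fbb2.
A perfect fourth up from F2 gives Bb2.
G3 up a perfect fourth is C4.
G#2 up a perfect fourth is C#3.
B3: a fourth up reaches E, and 5 semitones makes it E4.
Db3: a fourth up reaches G, and 5 semitones makes it Gb3.
E#2: a fourth up reaches A, and 5 semitones makes it A#2.
A perfect fourth up from Ebb3 gives Abb3.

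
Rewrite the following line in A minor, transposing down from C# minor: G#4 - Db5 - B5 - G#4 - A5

E4 Bbb4 G5 E4 F5

C# minor to A minor down is a major third, so every note moves down by that interval.
G#4 -> E4
Db5 -> Bbb4
B5 -> G5
G#4 -> E4
A5 -> F5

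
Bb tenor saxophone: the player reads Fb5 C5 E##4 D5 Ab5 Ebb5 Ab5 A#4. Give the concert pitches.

Ebb4 Bb3 D##3 C4 Gb4 Dbb4 Gb4 G#3

The Bb tenor saxophone sounds a major ninth below written, so transpose each written note down a major ninth.
Fb5 → Ebb4
C5 → Bb3
E##4 → D##3
D5 → C4
Ab5 → Gb4
Ebb5 → Dbb4
Ab5 → Gb4
A#4 → G#3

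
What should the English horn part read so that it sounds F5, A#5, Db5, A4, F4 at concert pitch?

C6 E#6 Ab5 E5 C5

The English horn sounds a perfect fifth below written, so the written part must be a perfect fifth above concert — transpose each note up.
F5 gives C6
A#5 gives E#6
Db5 gives Ab5
A4 gives E5
F4 gives C5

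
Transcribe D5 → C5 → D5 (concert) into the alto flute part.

G5 F5 G5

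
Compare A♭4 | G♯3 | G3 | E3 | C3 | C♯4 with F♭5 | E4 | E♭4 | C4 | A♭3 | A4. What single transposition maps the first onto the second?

Take the first pair: Ab4 → Fb5. A to F spans 6 letter names, so the interval is some kind of sixth.
Ab4 to Fb5 is 8 semitones, which makes it a minor sixth; the second version is higher, so the direction is up.
Checking another pair — C#4 → A4 — gives the same interval.

up a minor sixth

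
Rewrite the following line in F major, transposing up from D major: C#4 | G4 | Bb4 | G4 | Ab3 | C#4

E4 Bb4 Db5 Bb4 Cb4 E4

From D up to F is a minor third; apply that to each pitch.
C#4 -> E4
G4 -> Bb4
Bb4 -> Db5
G4 -> Bb4
Ab3 -> Cb4
C#4 -> E4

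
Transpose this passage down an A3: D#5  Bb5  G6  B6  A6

Bb4 Gbb5 Ebb6 Gb6 Fb6

D#5: a third down reaches B, and 5 semitones makes it Bb4.
Bb5: a third down reaches G, and 5 semitones makes it Gbb5.
G6 down an augmented third is Ebb6.
B6: a third down reaches G, and 5 semitones makes it Gb6.
An augmented third down from A6 gives Fb6.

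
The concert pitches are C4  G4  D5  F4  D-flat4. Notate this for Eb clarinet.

The Eb clarinet sounds a minor third above written, so the written part must be a minor third below concert — transpose each note down.
C4 to A3
G4 to E4
D5 to B4
F4 to D4
Db4 to Bb3

A3 E4 B4 D4 Bb3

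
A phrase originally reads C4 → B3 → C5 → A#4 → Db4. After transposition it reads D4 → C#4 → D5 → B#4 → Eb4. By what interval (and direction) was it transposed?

Take the first pair: C4 → D4. C to D spans 2 letter names, so the interval is some kind of second.
C4 to D4 is 2 semitones, which makes it a major second; the second version is higher, so the direction is up.
Checking another pair — Db4 → Eb4 — gives the same interval.

up a major second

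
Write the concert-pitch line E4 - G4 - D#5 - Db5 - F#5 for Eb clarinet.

C#4 E4 B#4 Bb4 D#5

Written C4 sounds as Eb4 on the Eb clarinet, so concert pitches are written a minor third down.
E4 → C#4
G4 → E4
D#5 → B#4
Db5 → Bb4
F#5 → D#5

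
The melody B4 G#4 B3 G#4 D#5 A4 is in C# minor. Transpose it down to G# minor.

C# minor to G# minor down is a perfect fourth, so every note moves down by that interval.
B4 to F#4
G#4 to D#4
B3 to F#3
G#4 to D#4
D#5 to A#4
A4 to E4

F#4 D#4 F#3 D#4 A#4 E4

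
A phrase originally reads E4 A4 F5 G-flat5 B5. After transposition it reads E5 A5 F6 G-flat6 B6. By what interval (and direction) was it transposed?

up a perfect octave

Take the first pair: E4 → E5. E to E spans 8 letter names, so the interval is some kind of octave.
E4 to E5 is 12 semitones, which makes it a perfect octave; the second version is higher, so the direction is up.
Checking another pair — B5 → B6 — gives the same interval.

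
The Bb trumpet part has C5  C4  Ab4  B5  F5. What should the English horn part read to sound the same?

First find concert pitch: the Bb trumpet sounds a major second below written, so C5 C4 Ab4 B5 F5 sounds Bb4 Bb3 Gb4 A5 Eb5.
Then write for English horn: it sounds a perfect fifth below written, so the part must be a perfect fifth above concert.
Bb4 → F5
Bb3 → F4
Gb4 → Db5
A5 → E6
Eb5 → Bb5

F5 F4 Db5 E6 Bb5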